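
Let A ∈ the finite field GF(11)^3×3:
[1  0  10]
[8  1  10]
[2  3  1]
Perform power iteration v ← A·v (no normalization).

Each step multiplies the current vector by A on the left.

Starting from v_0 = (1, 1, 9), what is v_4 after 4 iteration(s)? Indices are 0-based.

v_4 = (7, 0, 2)

v_0 = (1, 1, 9).
v_1 = A·v_0 = (3, 0, 3).
v_2 = A·v_1 = (0, 10, 9).
v_3 = A·v_2 = (2, 1, 6).
v_4 = A·v_3 = (7, 0, 2).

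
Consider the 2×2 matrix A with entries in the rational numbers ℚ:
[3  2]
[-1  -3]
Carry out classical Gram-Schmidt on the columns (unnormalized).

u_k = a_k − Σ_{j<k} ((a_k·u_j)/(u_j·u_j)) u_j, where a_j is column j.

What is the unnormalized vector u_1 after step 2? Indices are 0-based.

u_1 = (-7/10, -21/10)

Step 1: u_0 = a_0 = (3, -1).
Step 2: u_1 = a_1 − (9/10)·u_0 = (-7/10, -21/10).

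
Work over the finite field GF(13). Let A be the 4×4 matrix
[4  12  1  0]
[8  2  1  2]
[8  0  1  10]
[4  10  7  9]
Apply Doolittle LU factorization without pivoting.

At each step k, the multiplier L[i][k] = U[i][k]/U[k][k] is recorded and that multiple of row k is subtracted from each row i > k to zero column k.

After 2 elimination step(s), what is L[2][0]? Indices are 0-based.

Step 1: pivot at (0,0) is 4.
  row1 ← row1 − (2)·row0  ⇒  L[1][0]=2, U row1=(0, 4, 12, 2)
  row2 ← row2 − (2)·row0  ⇒  L[2][0]=2, U row2=(0, 2, 12, 10)
  row3 ← row3 − (1)·row0  ⇒  L[3][0]=1, U row3=(0, 11, 6, 9)
Step 2: pivot at (1,1) is 4.
  row2 ← row2 − (7)·row1  ⇒  L[2][1]=7, U row2=(0, 0, 6, 9)
  row3 ← row3 − (6)·row1  ⇒  L[3][1]=6, U row3=(0, 0, 12, 10)

L[2][0] = 2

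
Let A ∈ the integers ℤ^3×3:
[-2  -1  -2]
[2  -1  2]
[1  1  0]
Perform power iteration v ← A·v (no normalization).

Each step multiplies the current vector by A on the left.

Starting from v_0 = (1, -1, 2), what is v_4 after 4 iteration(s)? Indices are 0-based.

v_4 = (-13, -41, 34)

v_0 = (1, -1, 2).
v_1 = A·v_0 = (-5, 7, 0).
v_2 = A·v_1 = (3, -17, 2).
v_3 = A·v_2 = (7, 27, -14).
v_4 = A·v_3 = (-13, -41, 34).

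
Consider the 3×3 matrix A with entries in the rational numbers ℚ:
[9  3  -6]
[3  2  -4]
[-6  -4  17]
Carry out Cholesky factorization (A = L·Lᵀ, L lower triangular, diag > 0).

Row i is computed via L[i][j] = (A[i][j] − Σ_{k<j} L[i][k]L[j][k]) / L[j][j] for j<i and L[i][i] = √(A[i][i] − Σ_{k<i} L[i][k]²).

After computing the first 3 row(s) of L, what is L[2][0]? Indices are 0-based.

L[2][0] = -2

Step 1: L[0][0] = √(9) = 3.
  L[1][0] = (3) / L[0][0] = 1.
Step 2: L[1][1] = √(1) = 1.
  L[2][0] = (-6) / L[0][0] = -2.
  L[2][1] = (-2) / L[1][1] = -2.
Step 3: L[2][2] = √(9) = 3.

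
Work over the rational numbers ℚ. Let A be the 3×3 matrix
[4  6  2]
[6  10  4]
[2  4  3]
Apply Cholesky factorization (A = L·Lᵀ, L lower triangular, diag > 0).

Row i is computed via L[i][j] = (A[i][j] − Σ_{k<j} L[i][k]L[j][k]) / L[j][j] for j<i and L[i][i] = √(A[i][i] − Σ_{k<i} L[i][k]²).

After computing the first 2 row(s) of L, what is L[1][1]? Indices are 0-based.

Step 1: L[0][0] = √(4) = 2.
  L[1][0] = (6) / L[0][0] = 3.
Step 2: L[1][1] = √(1) = 1.

L[1][1] = 1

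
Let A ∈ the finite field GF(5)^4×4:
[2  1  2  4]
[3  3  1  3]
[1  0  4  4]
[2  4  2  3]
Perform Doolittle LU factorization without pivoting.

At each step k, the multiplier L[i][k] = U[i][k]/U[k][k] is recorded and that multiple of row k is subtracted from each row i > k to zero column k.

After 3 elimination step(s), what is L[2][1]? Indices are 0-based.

L[2][1] = 3

[col 0] pivot 2
  R1 -= 4*R0 → (0, 4, 3, 2)  (L[1][0] := 4)
  R2 -= 3*R0 → (0, 2, 3, 2)  (L[2][0] := 3)
  R3 -= 1*R0 → (0, 3, 0, 4)  (L[3][0] := 1)
[col 1] pivot 4
  R2 -= 3*R1 → (0, 0, 4, 1)  (L[2][1] := 3)
  R3 -= 2*R1 → (0, 0, 4, 0)  (L[3][1] := 2)
[col 2] pivot 4
  R3 -= 1*R2 → (0, 0, 0, 4)  (L[3][2] := 1)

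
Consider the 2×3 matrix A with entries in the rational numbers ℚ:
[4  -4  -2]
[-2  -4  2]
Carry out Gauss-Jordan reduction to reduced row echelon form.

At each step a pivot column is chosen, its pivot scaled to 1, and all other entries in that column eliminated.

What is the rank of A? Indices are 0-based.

pivot(0,0)=4: scale R0 → (1, -1, -1/2)
  clear (1,0): R1 −= (-2)R0 → (0, -6, 1)
pivot(1,1)=-6: scale R1 → (0, 1, -1/6)
  clear (0,1): R0 −= (-1)R1 → (1, 0, -2/3)

rank = 2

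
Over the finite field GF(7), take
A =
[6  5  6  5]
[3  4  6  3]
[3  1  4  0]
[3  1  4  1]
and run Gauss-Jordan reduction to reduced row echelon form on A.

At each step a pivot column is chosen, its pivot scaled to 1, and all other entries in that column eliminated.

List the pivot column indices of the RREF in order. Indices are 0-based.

pivot(0,0)=6: scale R0 → (1, 2, 1, 2)
  clear (1,0): R1 −= (3)R0 → (0, 5, 3, 4)
  clear (2,0): R2 −= (3)R0 → (0, 2, 1, 1)
  clear (3,0): R3 −= (3)R0 → (0, 2, 1, 2)
pivot(1,1)=5: scale R1 → (0, 1, 2, 5)
  clear (0,1): R0 −= (2)R1 → (1, 0, 4, 6)
  clear (2,1): R2 −= (2)R1 → (0, 0, 4, 5)
  clear (3,1): R3 −= (2)R1 → (0, 0, 4, 6)
pivot(2,2)=4: scale R2 → (0, 0, 1, 3)
  clear (0,2): R0 −= (4)R2 → (1, 0, 0, 1)
  clear (1,2): R1 −= (2)R2 → (0, 1, 0, 6)
  clear (3,2): R3 −= (4)R2 → (0, 0, 0, 1)
pivot(3,3)=1: scale R3 → (0, 0, 0, 1)
  clear (0,3): R0 −= (1)R3 → (1, 0, 0, 0)
  clear (1,3): R1 −= (6)R3 → (0, 1, 0, 0)
  clear (2,3): R2 −= (3)R3 → (0, 0, 1, 0)

pivot columns: 0, 1, 2, 3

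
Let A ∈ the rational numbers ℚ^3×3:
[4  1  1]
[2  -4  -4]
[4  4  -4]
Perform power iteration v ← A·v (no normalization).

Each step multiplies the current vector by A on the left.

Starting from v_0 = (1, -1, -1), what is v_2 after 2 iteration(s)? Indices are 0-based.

v_2 = (22, -52, 32)

v_0 = (1, -1, -1).
v_1 = A·v_0 = (2, 10, 4).
v_2 = A·v_1 = (22, -52, 32).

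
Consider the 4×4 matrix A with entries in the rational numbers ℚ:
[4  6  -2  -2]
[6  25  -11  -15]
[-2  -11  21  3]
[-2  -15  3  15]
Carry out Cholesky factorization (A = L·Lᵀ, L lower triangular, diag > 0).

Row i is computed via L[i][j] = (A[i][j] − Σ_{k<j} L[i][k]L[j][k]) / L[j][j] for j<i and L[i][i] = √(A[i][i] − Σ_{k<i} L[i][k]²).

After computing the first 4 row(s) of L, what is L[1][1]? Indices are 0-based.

Step 1: L[0][0] = √(4) = 2.
  L[1][0] = (6) / L[0][0] = 3.
Step 2: L[1][1] = √(16) = 4.
  L[2][0] = (-2) / L[0][0] = -1.
  L[2][1] = (-8) / L[1][1] = -2.
Step 3: L[2][2] = √(16) = 4.
  L[3][0] = (-2) / L[0][0] = -1.
  L[3][1] = (-12) / L[1][1] = -3.
  L[3][2] = (-4) / L[2][2] = -1.
Step 4: L[3][3] = √(4) = 2.

L[1][1] = 4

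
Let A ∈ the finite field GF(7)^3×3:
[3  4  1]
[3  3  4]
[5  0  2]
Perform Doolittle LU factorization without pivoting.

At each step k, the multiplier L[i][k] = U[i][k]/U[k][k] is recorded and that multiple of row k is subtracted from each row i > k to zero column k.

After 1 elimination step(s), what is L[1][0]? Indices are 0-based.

k=0: U[0][0]=3
  eliminate (1,0): mult=1, new row 1: (0, 6, 3); set L[1][0]=1
  eliminate (2,0): mult=4, new row 2: (0, 5, 5); set L[2][0]=4

L[1][0] = 1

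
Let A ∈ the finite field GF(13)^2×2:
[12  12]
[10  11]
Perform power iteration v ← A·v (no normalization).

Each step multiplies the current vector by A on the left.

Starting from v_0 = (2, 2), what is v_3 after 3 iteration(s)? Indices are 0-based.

v_3 = (6, 11)

v_0 = (2, 2).
v_1 = A·v_0 = (9, 3).
v_2 = A·v_1 = (1, 6).
v_3 = A·v_2 = (6, 11).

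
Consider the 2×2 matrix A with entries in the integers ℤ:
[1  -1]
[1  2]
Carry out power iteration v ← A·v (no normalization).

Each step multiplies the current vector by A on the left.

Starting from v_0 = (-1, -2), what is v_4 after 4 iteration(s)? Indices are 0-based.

v_0 = (-1, -2).
v_1 = A·v_0 = (1, -5).
v_2 = A·v_1 = (6, -9).
v_3 = A·v_2 = (15, -12).
v_4 = A·v_3 = (27, -9).

v_4 = (27, -9)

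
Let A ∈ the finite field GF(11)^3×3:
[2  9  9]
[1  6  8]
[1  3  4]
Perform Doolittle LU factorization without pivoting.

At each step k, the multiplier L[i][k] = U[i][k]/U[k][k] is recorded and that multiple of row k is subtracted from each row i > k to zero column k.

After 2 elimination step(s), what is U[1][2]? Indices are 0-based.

U[1][2] = 9

Step 1: pivot at (0,0) is 2.
  row1 ← row1 − (6)·row0  ⇒  L[1][0]=6, U row1=(0, 7, 9)
  row2 ← row2 − (6)·row0  ⇒  L[2][0]=6, U row2=(0, 4, 5)
Step 2: pivot at (1,1) is 7.
  row2 ← row2 − (10)·row1  ⇒  L[2][1]=10, U row2=(0, 0, 3)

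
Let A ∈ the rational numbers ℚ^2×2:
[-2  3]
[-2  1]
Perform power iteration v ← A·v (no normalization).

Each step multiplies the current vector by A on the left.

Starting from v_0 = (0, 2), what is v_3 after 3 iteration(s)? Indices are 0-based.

v_3 = (-18, 2)

v_0 = (0, 2).
v_1 = A·v_0 = (6, 2).
v_2 = A·v_1 = (-6, -10).
v_3 = A·v_2 = (-18, 2).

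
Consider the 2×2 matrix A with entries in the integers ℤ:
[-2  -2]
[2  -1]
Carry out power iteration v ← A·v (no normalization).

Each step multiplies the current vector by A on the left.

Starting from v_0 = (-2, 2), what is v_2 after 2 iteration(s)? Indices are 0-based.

v_2 = (12, 6)

v_0 = (-2, 2).
v_1 = A·v_0 = (0, -6).
v_2 = A·v_1 = (12, 6).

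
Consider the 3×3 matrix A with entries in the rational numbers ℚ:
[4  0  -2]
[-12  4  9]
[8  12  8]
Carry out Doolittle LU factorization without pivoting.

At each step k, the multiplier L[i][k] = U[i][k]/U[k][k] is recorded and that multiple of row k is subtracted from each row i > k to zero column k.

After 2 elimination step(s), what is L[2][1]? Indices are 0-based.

Step 1: pivot at (0,0) is 4.
  row1 ← row1 − (-3)·row0  ⇒  L[1][0]=-3, U row1=(0, 4, 3)
  row2 ← row2 − (2)·row0  ⇒  L[2][0]=2, U row2=(0, 12, 12)
Step 2: pivot at (1,1) is 4.
  row2 ← row2 − (3)·row1  ⇒  L[2][1]=3, U row2=(0, 0, 3)

L[2][1] = 3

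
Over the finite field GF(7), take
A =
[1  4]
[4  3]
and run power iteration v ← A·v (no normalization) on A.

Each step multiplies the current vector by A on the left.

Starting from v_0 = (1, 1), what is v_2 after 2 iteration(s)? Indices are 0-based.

v_0 = (1, 1).
v_1 = A·v_0 = (5, 0).
v_2 = A·v_1 = (5, 6).

v_2 = (5, 6)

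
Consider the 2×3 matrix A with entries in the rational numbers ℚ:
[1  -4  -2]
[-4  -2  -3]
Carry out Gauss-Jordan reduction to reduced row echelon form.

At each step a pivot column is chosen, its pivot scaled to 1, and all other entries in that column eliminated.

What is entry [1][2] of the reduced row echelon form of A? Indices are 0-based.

M[1][2] = 11/18

pivot(0,0)=1: scale R0 → (1, -4, -2)
  clear (1,0): R1 −= (-4)R0 → (0, -18, -11)
pivot(1,1)=-18: scale R1 → (0, 1, 11/18)
  clear (0,1): R0 −= (-4)R1 → (1, 0, 4/9)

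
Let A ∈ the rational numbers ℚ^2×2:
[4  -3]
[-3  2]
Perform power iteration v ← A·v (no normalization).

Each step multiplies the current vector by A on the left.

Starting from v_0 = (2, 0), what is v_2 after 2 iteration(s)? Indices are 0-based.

v_0 = (2, 0).
v_1 = A·v_0 = (8, -6).
v_2 = A·v_1 = (50, -36).

v_2 = (50, -36)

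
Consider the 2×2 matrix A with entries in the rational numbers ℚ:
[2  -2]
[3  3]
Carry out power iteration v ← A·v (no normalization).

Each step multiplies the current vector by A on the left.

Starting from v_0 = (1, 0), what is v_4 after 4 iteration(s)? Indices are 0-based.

v_4 = (-146, 15)

v_0 = (1, 0).
v_1 = A·v_0 = (2, 3).
v_2 = A·v_1 = (-2, 15).
v_3 = A·v_2 = (-34, 39).
v_4 = A·v_3 = (-146, 15).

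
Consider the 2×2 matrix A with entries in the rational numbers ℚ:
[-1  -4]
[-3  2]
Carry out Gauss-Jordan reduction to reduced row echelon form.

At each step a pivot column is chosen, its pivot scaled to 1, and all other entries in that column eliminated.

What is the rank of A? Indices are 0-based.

rank = 2

step 1: normalize row 0 (÷-1) = (1, 4)
  row 1: subtract -3×row0 = (0, 14)
step 2: normalize row 1 (÷14) = (0, 1)
  row 0: subtract 4×row1 = (1, 0)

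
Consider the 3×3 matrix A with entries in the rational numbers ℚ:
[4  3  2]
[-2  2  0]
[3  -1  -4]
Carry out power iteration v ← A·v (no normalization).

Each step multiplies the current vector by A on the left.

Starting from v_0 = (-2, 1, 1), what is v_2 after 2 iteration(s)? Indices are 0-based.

v_2 = (-16, 18, 29)

v_0 = (-2, 1, 1).
v_1 = A·v_0 = (-3, 6, -11).
v_2 = A·v_1 = (-16, 18, 29).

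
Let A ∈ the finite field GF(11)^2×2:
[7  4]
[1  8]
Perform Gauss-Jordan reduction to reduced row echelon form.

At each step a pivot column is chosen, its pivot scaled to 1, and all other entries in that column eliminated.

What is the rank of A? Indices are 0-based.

[1] R0 /= 7  ⇒  (1, 10)
     R1 -= 1·R0  ⇒  (0, 9)
[2] R1 /= 9  ⇒  (0, 1)
     R0 -= 10·R1  ⇒  (1, 0)

rank = 2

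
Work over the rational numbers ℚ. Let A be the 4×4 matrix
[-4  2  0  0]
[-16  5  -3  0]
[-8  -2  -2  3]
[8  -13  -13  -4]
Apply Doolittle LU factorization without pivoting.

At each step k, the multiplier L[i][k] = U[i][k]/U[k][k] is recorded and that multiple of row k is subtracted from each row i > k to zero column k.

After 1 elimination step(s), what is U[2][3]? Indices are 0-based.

U[2][3] = 3

k=0: U[0][0]=-4
  eliminate (1,0): mult=4, new row 1: (0, -3, -3, 0); set L[1][0]=4
  eliminate (2,0): mult=2, new row 2: (0, -6, -2, 3); set L[2][0]=2
  eliminate (3,0): mult=-2, new row 3: (0, -9, -13, -4); set L[3][0]=-2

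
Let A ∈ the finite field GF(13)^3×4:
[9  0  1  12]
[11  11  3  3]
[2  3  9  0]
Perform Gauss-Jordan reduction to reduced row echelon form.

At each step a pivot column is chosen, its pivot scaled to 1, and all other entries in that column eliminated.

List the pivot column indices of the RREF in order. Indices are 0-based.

pivot columns: 0, 1, 2

pivot(0,0)=9: scale R0 → (1, 0, 3, 10)
  clear (1,0): R1 −= (11)R0 → (0, 11, 9, 10)
  clear (2,0): R2 −= (2)R0 → (0, 3, 3, 6)
pivot(1,1)=11: scale R1 → (0, 1, 2, 8)
  clear (2,1): R2 −= (3)R1 → (0, 0, 10, 8)
pivot(2,2)=10: scale R2 → (0, 0, 1, 6)
  clear (0,2): R0 −= (3)R2 → (1, 0, 0, 5)
  clear (1,2): R1 −= (2)R2 → (0, 1, 0, 9)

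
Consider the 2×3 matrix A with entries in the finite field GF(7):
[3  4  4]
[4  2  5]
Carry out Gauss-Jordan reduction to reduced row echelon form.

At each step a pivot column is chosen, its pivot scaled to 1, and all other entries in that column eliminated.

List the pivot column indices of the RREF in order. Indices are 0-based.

pivot columns: 0, 1

pivot(0,0)=3: scale R0 → (1, 6, 6)
  clear (1,0): R1 −= (4)R0 → (0, 6, 2)
pivot(1,1)=6: scale R1 → (0, 1, 5)
  clear (0,1): R0 −= (6)R1 → (1, 0, 4)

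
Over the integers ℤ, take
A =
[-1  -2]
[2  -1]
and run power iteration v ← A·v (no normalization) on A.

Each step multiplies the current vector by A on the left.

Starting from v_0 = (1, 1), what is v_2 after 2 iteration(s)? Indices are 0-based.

v_0 = (1, 1).
v_1 = A·v_0 = (-3, 1).
v_2 = A·v_1 = (1, -7).

v_2 = (1, -7)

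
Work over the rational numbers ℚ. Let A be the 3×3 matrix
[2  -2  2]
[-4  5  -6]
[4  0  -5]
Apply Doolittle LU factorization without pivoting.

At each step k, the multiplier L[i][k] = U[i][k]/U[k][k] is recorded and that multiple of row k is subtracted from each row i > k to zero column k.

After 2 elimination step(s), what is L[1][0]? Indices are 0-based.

L[1][0] = -2

k=0: U[0][0]=2
  eliminate (1,0): mult=-2, new row 1: (0, 1, -2); set L[1][0]=-2
  eliminate (2,0): mult=2, new row 2: (0, 4, -9); set L[2][0]=2
k=1: U[1][1]=1
  eliminate (2,1): mult=4, new row 2: (0, 0, -1); set L[2][1]=4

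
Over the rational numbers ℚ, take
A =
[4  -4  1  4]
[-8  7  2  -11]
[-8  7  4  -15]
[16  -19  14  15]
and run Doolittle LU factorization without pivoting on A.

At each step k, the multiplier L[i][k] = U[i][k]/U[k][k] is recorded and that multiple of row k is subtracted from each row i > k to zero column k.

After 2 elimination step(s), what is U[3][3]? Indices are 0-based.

U[3][3] = 8

[col 0] pivot 4
  R1 -= -2*R0 → (0, -1, 4, -3)  (L[1][0] := -2)
  R2 -= -2*R0 → (0, -1, 6, -7)  (L[2][0] := -2)
  R3 -= 4*R0 → (0, -3, 10, -1)  (L[3][0] := 4)
[col 1] pivot -1
  R2 -= 1*R1 → (0, 0, 2, -4)  (L[2][1] := 1)
  R3 -= 3*R1 → (0, 0, -2, 8)  (L[3][1] := 3)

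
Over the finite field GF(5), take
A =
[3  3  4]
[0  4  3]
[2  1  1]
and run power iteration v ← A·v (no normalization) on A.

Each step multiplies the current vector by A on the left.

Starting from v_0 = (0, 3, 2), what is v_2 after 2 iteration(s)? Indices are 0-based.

v_2 = (0, 2, 2)

v_0 = (0, 3, 2).
v_1 = A·v_0 = (2, 3, 0).
v_2 = A·v_1 = (0, 2, 2).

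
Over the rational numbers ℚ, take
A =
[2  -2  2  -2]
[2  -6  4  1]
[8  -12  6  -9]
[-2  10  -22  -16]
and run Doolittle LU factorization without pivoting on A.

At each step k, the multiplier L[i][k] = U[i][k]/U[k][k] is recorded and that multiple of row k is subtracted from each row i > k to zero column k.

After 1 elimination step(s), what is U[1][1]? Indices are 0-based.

U[1][1] = -4

k=0: U[0][0]=2
  eliminate (1,0): mult=1, new row 1: (0, -4, 2, 3); set L[1][0]=1
  eliminate (2,0): mult=4, new row 2: (0, -4, -2, -1); set L[2][0]=4
  eliminate (3,0): mult=-1, new row 3: (0, 8, -20, -18); set L[3][0]=-1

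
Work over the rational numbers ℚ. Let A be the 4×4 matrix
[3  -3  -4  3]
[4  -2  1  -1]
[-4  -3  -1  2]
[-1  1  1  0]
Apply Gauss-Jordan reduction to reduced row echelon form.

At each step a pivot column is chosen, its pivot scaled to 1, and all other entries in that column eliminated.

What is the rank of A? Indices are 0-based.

step 1: normalize row 0 (÷3) = (1, -1, -4/3, 1)
  row 1: subtract 4×row0 = (0, 2, 19/3, -5)
  row 2: subtract -4×row0 = (0, -7, -19/3, 6)
  row 3: subtract -1×row0 = (0, 0, -1/3, 1)
step 2: normalize row 1 (÷2) = (0, 1, 19/6, -5/2)
  row 0: subtract -1×row1 = (1, 0, 11/6, -3/2)
  row 2: subtract -7×row1 = (0, 0, 95/6, -23/2)
step 3: normalize row 2 (÷95/6) = (0, 0, 1, -69/95)
  row 0: subtract 11/6×row2 = (1, 0, 0, -16/95)
  row 1: subtract 19/6×row2 = (0, 1, 0, -1/5)
  row 3: subtract -1/3×row2 = (0, 0, 0, 72/95)
step 4: normalize row 3 (÷72/95) = (0, 0, 0, 1)
  row 0: subtract -16/95×row3 = (1, 0, 0, 0)
  row 1: subtract -1/5×row3 = (0, 1, 0, 0)
  row 2: subtract -69/95×row3 = (0, 0, 1, 0)

rank = 4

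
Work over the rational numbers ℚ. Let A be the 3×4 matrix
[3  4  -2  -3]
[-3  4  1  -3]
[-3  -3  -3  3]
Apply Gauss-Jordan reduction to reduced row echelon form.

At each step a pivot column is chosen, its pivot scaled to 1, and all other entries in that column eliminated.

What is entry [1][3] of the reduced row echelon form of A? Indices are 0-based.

M[1][3] = -10/13

step 1: normalize row 0 (÷3) = (1, 4/3, -2/3, -1)
  row 1: subtract -3×row0 = (0, 8, -1, -6)
  row 2: subtract -3×row0 = (0, 1, -5, 0)
step 2: normalize row 1 (÷8) = (0, 1, -1/8, -3/4)
  row 0: subtract 4/3×row1 = (1, 0, -1/2, 0)
  row 2: subtract 1×row1 = (0, 0, -39/8, 3/4)
step 3: normalize row 2 (÷-39/8) = (0, 0, 1, -2/13)
  row 0: subtract -1/2×row2 = (1, 0, 0, -1/13)
  row 1: subtract -1/8×row2 = (0, 1, 0, -10/13)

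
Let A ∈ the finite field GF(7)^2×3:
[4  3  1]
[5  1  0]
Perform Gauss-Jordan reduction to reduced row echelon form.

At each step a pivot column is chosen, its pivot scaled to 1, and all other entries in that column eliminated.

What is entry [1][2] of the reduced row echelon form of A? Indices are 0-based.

pivot(0,0)=4: scale R0 → (1, 6, 2)
  clear (1,0): R1 −= (5)R0 → (0, 6, 4)
pivot(1,1)=6: scale R1 → (0, 1, 3)
  clear (0,1): R0 −= (6)R1 → (1, 0, 5)

M[1][2] = 3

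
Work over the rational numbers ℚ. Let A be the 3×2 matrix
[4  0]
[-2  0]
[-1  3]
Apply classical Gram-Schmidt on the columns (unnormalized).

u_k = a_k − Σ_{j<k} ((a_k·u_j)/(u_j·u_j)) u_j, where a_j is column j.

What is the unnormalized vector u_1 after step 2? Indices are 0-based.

u_1 = (4/7, -2/7, 20/7)

Step 1: u_0 = a_0 = (4, -2, -1).
Step 2: u_1 = a_1 − (-1/7)·u_0 = (4/7, -2/7, 20/7).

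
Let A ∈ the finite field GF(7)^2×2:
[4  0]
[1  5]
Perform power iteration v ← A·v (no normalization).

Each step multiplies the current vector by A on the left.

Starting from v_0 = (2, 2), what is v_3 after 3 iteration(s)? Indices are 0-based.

v_3 = (2, 1)

v_0 = (2, 2).
v_1 = A·v_0 = (1, 5).
v_2 = A·v_1 = (4, 5).
v_3 = A·v_2 = (2, 1).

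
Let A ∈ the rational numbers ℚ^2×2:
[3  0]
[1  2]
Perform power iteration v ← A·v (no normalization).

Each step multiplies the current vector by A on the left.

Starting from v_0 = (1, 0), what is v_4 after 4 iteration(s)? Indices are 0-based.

v_4 = (81, 65)

v_0 = (1, 0).
v_1 = A·v_0 = (3, 1).
v_2 = A·v_1 = (9, 5).
v_3 = A·v_2 = (27, 19).
v_4 = A·v_3 = (81, 65).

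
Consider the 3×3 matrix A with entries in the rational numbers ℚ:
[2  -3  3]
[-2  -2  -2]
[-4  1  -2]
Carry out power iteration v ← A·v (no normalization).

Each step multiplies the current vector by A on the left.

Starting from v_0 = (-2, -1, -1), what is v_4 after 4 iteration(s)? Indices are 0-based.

v_4 = (-32, -236, -258)

v_0 = (-2, -1, -1).
v_1 = A·v_0 = (-4, 8, 9).
v_2 = A·v_1 = (-5, -26, 6).
v_3 = A·v_2 = (86, 50, -18).
v_4 = A·v_3 = (-32, -236, -258).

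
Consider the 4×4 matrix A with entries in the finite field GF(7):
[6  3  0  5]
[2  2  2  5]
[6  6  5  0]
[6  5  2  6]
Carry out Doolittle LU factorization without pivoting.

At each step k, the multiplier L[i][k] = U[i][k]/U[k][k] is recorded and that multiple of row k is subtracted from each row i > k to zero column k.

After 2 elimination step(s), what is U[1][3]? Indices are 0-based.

[col 0] pivot 6
  R1 -= 5*R0 → (0, 1, 2, 1)  (L[1][0] := 5)
  R2 -= 1*R0 → (0, 3, 5, 2)  (L[2][0] := 1)
  R3 -= 1*R0 → (0, 2, 2, 1)  (L[3][0] := 1)
[col 1] pivot 1
  R2 -= 3*R1 → (0, 0, 6, 6)  (L[2][1] := 3)
  R3 -= 2*R1 → (0, 0, 5, 6)  (L[3][1] := 2)

U[1][3] = 1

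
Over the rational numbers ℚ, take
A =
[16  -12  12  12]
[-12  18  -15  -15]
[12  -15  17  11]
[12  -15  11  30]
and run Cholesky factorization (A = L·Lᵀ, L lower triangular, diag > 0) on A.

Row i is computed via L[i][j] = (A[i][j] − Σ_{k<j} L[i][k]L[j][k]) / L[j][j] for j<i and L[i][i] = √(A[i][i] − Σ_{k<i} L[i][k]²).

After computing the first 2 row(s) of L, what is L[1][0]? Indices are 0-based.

Step 1: L[0][0] = √(16) = 4.
  L[1][0] = (-12) / L[0][0] = -3.
Step 2: L[1][1] = √(9) = 3.

L[1][0] = -3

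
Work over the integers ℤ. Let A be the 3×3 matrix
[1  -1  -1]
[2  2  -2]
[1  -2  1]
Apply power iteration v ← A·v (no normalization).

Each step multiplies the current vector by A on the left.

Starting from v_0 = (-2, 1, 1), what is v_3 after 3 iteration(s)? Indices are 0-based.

v_3 = (12, -16, 24)

v_0 = (-2, 1, 1).
v_1 = A·v_0 = (-4, -4, -3).
v_2 = A·v_1 = (3, -10, 1).
v_3 = A·v_2 = (12, -16, 24).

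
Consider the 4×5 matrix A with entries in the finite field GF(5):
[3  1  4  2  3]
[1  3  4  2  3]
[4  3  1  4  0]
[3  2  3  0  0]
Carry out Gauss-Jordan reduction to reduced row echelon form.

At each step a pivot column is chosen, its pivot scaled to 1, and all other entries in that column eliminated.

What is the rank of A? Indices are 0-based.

pivot(0,0)=3: scale R0 → (1, 2, 3, 4, 1)
  clear (1,0): R1 −= (1)R0 → (0, 1, 1, 3, 2)
  clear (2,0): R2 −= (4)R0 → (0, 0, 4, 3, 1)
  clear (3,0): R3 −= (3)R0 → (0, 1, 4, 3, 2)
pivot(1,1)=1: scale R1 → (0, 1, 1, 3, 2)
  clear (0,1): R0 −= (2)R1 → (1, 0, 1, 3, 2)
  clear (3,1): R3 −= (1)R1 → (0, 0, 3, 0, 0)
pivot(2,2)=4: scale R2 → (0, 0, 1, 2, 4)
  clear (0,2): R0 −= (1)R2 → (1, 0, 0, 1, 3)
  clear (1,2): R1 −= (1)R2 → (0, 1, 0, 1, 3)
  clear (3,2): R3 −= (3)R2 → (0, 0, 0, 4, 3)
pivot(3,3)=4: scale R3 → (0, 0, 0, 1, 2)
  clear (0,3): R0 −= (1)R3 → (1, 0, 0, 0, 1)
  clear (1,3): R1 −= (1)R3 → (0, 1, 0, 0, 1)
  clear (2,3): R2 −= (2)R3 → (0, 0, 1, 0, 0)

rank = 4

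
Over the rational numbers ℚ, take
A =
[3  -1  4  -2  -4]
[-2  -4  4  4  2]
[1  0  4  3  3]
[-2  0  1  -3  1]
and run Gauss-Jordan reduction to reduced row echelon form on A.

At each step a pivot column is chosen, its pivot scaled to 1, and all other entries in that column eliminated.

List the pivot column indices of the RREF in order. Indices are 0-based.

[1] R0 /= 3  ⇒  (1, -1/3, 4/3, -2/3, -4/3)
     R1 -= -2·R0  ⇒  (0, -14/3, 20/3, 8/3, -2/3)
     R2 -= 1·R0  ⇒  (0, 1/3, 8/3, 11/3, 13/3)
     R3 -= -2·R0  ⇒  (0, -2/3, 11/3, -13/3, -5/3)
[2] R1 /= -14/3  ⇒  (0, 1, -10/7, -4/7, 1/7)
     R0 -= -1/3·R1  ⇒  (1, 0, 6/7, -6/7, -9/7)
     R2 -= 1/3·R1  ⇒  (0, 0, 22/7, 27/7, 30/7)
     R3 -= -2/3·R1  ⇒  (0, 0, 19/7, -33/7, -11/7)
[3] R2 /= 22/7  ⇒  (0, 0, 1, 27/22, 15/11)
     R0 -= 6/7·R2  ⇒  (1, 0, 0, -21/11, -27/11)
     R1 -= -10/7·R2  ⇒  (0, 1, 0, 13/11, 23/11)
     R3 -= 19/7·R2  ⇒  (0, 0, 0, -177/22, -58/11)
[4] R3 /= -177/22  ⇒  (0, 0, 0, 1, 116/177)
     R0 -= -21/11·R3  ⇒  (1, 0, 0, 0, -71/59)
     R1 -= 13/11·R3  ⇒  (0, 1, 0, 0, 233/177)
     R2 -= 27/22·R3  ⇒  (0, 0, 1, 0, 33/59)

pivot columns: 0, 1, 2, 3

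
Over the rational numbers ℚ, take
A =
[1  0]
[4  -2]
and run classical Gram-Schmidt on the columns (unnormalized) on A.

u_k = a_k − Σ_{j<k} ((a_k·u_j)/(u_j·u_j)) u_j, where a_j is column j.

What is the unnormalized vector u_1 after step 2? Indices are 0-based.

u_1 = (8/17, -2/17)

Step 1: u_0 = a_0 = (1, 4).
Step 2: u_1 = a_1 − (-8/17)·u_0 = (8/17, -2/17).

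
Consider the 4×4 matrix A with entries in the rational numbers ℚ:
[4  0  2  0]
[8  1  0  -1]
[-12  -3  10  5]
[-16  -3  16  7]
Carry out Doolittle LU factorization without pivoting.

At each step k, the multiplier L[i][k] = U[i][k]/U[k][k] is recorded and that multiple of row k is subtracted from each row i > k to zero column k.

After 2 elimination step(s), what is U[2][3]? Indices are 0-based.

U[2][3] = 2

k=0: U[0][0]=4
  eliminate (1,0): mult=2, new row 1: (0, 1, -4, -1); set L[1][0]=2
  eliminate (2,0): mult=-3, new row 2: (0, -3, 16, 5); set L[2][0]=-3
  eliminate (3,0): mult=-4, new row 3: (0, -3, 24, 7); set L[3][0]=-4
k=1: U[1][1]=1
  eliminate (2,1): mult=-3, new row 2: (0, 0, 4, 2); set L[2][1]=-3
  eliminate (3,1): mult=-3, new row 3: (0, 0, 12, 4); set L[3][1]=-3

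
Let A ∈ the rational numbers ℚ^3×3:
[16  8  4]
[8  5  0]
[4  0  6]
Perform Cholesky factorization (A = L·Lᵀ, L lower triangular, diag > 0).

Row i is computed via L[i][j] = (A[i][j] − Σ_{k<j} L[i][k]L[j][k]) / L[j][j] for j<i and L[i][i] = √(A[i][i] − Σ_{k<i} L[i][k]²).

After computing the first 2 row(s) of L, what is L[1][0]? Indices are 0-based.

Step 1: L[0][0] = √(16) = 4.
  L[1][0] = (8) / L[0][0] = 2.
Step 2: L[1][1] = √(1) = 1.

L[1][0] = 2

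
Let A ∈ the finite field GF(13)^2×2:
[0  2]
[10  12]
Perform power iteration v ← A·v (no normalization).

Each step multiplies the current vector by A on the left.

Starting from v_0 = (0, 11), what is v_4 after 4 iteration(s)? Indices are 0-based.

v_0 = (0, 11).
v_1 = A·v_0 = (9, 2).
v_2 = A·v_1 = (4, 10).
v_3 = A·v_2 = (7, 4).
v_4 = A·v_3 = (8, 1).

v_4 = (8, 1)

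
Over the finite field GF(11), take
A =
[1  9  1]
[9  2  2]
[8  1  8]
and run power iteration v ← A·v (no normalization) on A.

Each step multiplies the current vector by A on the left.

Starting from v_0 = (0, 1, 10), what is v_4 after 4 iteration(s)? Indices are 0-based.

v_0 = (0, 1, 10).
v_1 = A·v_0 = (8, 0, 4).
v_2 = A·v_1 = (1, 3, 8).
v_3 = A·v_2 = (3, 9, 9).
v_4 = A·v_3 = (5, 8, 6).

v_4 = (5, 8, 6)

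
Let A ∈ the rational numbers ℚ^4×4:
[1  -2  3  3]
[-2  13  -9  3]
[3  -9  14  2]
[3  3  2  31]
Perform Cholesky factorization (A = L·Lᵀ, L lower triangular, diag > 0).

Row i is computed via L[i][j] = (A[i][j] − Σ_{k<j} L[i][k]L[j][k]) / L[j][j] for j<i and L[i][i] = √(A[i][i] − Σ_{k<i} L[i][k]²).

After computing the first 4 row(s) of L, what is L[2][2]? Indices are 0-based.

Step 1: L[0][0] = √(1) = 1.
  L[1][0] = (-2) / L[0][0] = -2.
Step 2: L[1][1] = √(9) = 3.
  L[2][0] = (3) / L[0][0] = 3.
  L[2][1] = (-3) / L[1][1] = -1.
Step 3: L[2][2] = √(4) = 2.
  L[3][0] = (3) / L[0][0] = 3.
  L[3][1] = (9) / L[1][1] = 3.
  L[3][2] = (-4) / L[2][2] = -2.
Step 4: L[3][3] = √(9) = 3.

L[2][2] = 2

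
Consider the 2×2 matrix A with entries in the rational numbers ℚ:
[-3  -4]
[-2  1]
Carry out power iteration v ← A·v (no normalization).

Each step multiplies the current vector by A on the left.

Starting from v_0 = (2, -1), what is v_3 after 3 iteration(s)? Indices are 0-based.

v_0 = (2, -1).
v_1 = A·v_0 = (-2, -5).
v_2 = A·v_1 = (26, -1).
v_3 = A·v_2 = (-74, -53).

v_3 = (-74, -53)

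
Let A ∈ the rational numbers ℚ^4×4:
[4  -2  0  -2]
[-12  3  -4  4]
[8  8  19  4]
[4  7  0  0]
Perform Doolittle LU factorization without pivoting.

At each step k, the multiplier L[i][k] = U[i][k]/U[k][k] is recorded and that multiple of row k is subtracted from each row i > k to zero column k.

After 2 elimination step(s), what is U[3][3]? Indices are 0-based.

k=0: U[0][0]=4
  eliminate (1,0): mult=-3, new row 1: (0, -3, -4, -2); set L[1][0]=-3
  eliminate (2,0): mult=2, new row 2: (0, 12, 19, 8); set L[2][0]=2
  eliminate (3,0): mult=1, new row 3: (0, 9, 0, 2); set L[3][0]=1
k=1: U[1][1]=-3
  eliminate (2,1): mult=-4, new row 2: (0, 0, 3, 0); set L[2][1]=-4
  eliminate (3,1): mult=-3, new row 3: (0, 0, -12, -4); set L[3][1]=-3

U[3][3] = -4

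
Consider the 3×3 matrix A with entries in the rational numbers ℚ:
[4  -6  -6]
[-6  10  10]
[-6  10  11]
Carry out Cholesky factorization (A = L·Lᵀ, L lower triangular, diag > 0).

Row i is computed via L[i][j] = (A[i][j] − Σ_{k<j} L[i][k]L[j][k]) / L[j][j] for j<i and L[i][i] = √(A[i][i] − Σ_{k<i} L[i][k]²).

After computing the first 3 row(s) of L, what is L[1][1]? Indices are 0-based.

L[1][1] = 1

Step 1: L[0][0] = √(4) = 2.
  L[1][0] = (-6) / L[0][0] = -3.
Step 2: L[1][1] = √(1) = 1.
  L[2][0] = (-6) / L[0][0] = -3.
  L[2][1] = (1) / L[1][1] = 1.
Step 3: L[2][2] = √(1) = 1.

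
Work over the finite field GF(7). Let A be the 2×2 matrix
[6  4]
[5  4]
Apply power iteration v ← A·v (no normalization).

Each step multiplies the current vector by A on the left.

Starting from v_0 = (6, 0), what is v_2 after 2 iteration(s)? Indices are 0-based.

v_2 = (0, 6)

v_0 = (6, 0).
v_1 = A·v_0 = (1, 2).
v_2 = A·v_1 = (0, 6).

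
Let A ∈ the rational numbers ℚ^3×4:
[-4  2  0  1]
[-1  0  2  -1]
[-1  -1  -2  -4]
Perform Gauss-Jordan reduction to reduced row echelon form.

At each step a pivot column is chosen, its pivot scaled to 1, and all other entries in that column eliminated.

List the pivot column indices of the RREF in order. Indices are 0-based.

pivot columns: 0, 1, 2

[1] R0 /= -4  ⇒  (1, -1/2, 0, -1/4)
     R1 -= -1·R0  ⇒  (0, -1/2, 2, -5/4)
     R2 -= -1·R0  ⇒  (0, -3/2, -2, -17/4)
[2] R1 /= -1/2  ⇒  (0, 1, -4, 5/2)
     R0 -= -1/2·R1  ⇒  (1, 0, -2, 1)
     R2 -= -3/2·R1  ⇒  (0, 0, -8, -1/2)
[3] R2 /= -8  ⇒  (0, 0, 1, 1/16)
     R0 -= -2·R2  ⇒  (1, 0, 0, 9/8)
     R1 -= -4·R2  ⇒  (0, 1, 0, 11/4)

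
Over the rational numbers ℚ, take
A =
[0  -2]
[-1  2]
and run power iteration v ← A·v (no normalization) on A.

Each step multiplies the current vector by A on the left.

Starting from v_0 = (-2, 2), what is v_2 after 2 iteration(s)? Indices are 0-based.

v_0 = (-2, 2).
v_1 = A·v_0 = (-4, 6).
v_2 = A·v_1 = (-12, 16).

v_2 = (-12, 16)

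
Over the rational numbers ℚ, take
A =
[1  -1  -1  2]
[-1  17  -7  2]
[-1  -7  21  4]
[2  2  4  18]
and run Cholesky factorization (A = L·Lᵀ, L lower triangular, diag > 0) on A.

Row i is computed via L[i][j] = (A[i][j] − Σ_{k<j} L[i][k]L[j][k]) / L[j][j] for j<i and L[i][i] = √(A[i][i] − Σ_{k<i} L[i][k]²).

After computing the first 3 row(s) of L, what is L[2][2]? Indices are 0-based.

Step 1: L[0][0] = √(1) = 1.
  L[1][0] = (-1) / L[0][0] = -1.
Step 2: L[1][1] = √(16) = 4.
  L[2][0] = (-1) / L[0][0] = -1.
  L[2][1] = (-8) / L[1][1] = -2.
Step 3: L[2][2] = √(16) = 4.

L[2][2] = 4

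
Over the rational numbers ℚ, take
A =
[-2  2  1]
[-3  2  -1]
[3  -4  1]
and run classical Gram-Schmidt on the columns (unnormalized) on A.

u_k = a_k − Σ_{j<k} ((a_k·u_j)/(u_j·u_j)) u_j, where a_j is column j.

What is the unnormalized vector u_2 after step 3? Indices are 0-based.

u_2 = (15/11, -5/11, 5/11)

Step 1: u_0 = a_0 = (-2, -3, 3).
Step 2: u_1 = a_1 − (-1)·u_0 = (0, -1, -1).
Step 3: u_2 = a_2 − (2/11)·u_0 − (0)·u_1 = (15/11, -5/11, 5/11).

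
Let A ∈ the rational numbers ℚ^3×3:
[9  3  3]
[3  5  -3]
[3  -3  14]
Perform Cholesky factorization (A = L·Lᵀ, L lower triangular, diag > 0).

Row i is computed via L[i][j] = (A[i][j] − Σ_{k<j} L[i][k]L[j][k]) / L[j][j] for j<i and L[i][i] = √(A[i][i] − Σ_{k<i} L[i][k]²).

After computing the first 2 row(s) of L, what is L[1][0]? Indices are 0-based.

L[1][0] = 1

Step 1: L[0][0] = √(9) = 3.
  L[1][0] = (3) / L[0][0] = 1.
Step 2: L[1][1] = √(4) = 2.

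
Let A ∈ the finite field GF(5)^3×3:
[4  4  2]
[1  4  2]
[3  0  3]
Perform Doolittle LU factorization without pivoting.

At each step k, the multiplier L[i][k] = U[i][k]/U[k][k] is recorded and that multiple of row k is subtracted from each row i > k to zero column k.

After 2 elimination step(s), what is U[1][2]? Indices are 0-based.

U[1][2] = 4

[col 0] pivot 4
  R1 -= 4*R0 → (0, 3, 4)  (L[1][0] := 4)
  R2 -= 2*R0 → (0, 2, 4)  (L[2][0] := 2)
[col 1] pivot 3
  R2 -= 4*R1 → (0, 0, 3)  (L[2][1] := 4)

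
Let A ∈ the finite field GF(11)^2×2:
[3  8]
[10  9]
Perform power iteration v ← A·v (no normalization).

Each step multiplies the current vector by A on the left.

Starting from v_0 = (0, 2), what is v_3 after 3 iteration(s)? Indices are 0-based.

v_0 = (0, 2).
v_1 = A·v_0 = (5, 7).
v_2 = A·v_1 = (5, 3).
v_3 = A·v_2 = (6, 0).

v_3 = (6, 0)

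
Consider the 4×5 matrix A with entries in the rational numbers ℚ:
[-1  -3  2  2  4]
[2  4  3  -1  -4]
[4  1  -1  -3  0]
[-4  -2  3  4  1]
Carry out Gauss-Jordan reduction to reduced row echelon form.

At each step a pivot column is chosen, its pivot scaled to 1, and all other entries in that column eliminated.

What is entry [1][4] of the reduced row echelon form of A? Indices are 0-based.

[1] R0 /= -1  ⇒  (1, 3, -2, -2, -4)
     R1 -= 2·R0  ⇒  (0, -2, 7, 3, 4)
     R2 -= 4·R0  ⇒  (0, -11, 7, 5, 16)
     R3 -= -4·R0  ⇒  (0, 10, -5, -4, -15)
[2] R1 /= -2  ⇒  (0, 1, -7/2, -3/2, -2)
     R0 -= 3·R1  ⇒  (1, 0, 17/2, 5/2, 2)
     R2 -= -11·R1  ⇒  (0, 0, -63/2, -23/2, -6)
     R3 -= 10·R1  ⇒  (0, 0, 30, 11, 5)
[3] R2 /= -63/2  ⇒  (0, 0, 1, 23/63, 4/21)
     R0 -= 17/2·R2  ⇒  (1, 0, 0, -38/63, 8/21)
     R1 -= -7/2·R2  ⇒  (0, 1, 0, -2/9, -4/3)
     R3 -= 30·R2  ⇒  (0, 0, 0, 1/21, -5/7)
[4] R3 /= 1/21  ⇒  (0, 0, 0, 1, -15)
     R0 -= -38/63·R3  ⇒  (1, 0, 0, 0, -26/3)
     R1 -= -2/9·R3  ⇒  (0, 1, 0, 0, -14/3)
     R2 -= 23/63·R3  ⇒  (0, 0, 1, 0, 17/3)

M[1][4] = -14/3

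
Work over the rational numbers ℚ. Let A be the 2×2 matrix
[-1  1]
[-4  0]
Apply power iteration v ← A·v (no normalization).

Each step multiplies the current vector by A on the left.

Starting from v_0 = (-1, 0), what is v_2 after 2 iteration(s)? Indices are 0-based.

v_2 = (3, -4)

v_0 = (-1, 0).
v_1 = A·v_0 = (1, 4).
v_2 = A·v_1 = (3, -4).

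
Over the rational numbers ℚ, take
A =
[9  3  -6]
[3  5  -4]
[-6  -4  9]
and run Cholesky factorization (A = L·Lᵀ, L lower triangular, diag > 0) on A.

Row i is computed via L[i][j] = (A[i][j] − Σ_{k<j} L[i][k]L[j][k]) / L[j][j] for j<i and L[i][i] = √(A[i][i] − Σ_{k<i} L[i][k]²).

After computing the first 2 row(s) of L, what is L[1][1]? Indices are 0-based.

Step 1: L[0][0] = √(9) = 3.
  L[1][0] = (3) / L[0][0] = 1.
Step 2: L[1][1] = √(4) = 2.

L[1][1] = 2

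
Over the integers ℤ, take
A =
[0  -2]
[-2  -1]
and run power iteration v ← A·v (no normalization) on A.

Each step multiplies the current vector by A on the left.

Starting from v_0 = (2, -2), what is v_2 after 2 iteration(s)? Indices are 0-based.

v_0 = (2, -2).
v_1 = A·v_0 = (4, -2).
v_2 = A·v_1 = (4, -6).

v_2 = (4, -6)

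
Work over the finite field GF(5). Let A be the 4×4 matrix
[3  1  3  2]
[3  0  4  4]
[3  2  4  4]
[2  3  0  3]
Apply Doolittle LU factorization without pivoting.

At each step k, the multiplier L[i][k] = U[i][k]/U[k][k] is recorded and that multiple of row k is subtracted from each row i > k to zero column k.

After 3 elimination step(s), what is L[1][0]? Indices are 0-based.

Step 1: pivot at (0,0) is 3.
  row1 ← row1 − (1)·row0  ⇒  L[1][0]=1, U row1=(0, 4, 1, 2)
  row2 ← row2 − (1)·row0  ⇒  L[2][0]=1, U row2=(0, 1, 1, 2)
  row3 ← row3 − (4)·row0  ⇒  L[3][0]=4, U row3=(0, 4, 3, 0)
Step 2: pivot at (1,1) is 4.
  row2 ← row2 − (4)·row1  ⇒  L[2][1]=4, U row2=(0, 0, 2, 4)
  row3 ← row3 − (1)·row1  ⇒  L[3][1]=1, U row3=(0, 0, 2, 3)
Step 3: pivot at (2,2) is 2.
  row3 ← row3 − (1)·row2  ⇒  L[3][2]=1, U row3=(0, 0, 0, 4)

L[1][0] = 1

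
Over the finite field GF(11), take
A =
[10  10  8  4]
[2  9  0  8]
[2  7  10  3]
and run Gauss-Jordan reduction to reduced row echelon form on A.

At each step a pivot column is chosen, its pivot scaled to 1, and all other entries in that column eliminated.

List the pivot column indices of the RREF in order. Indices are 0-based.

[1] R0 /= 10  ⇒  (1, 1, 3, 7)
     R1 -= 2·R0  ⇒  (0, 7, 5, 5)
     R2 -= 2·R0  ⇒  (0, 5, 4, 0)
[2] R1 /= 7  ⇒  (0, 1, 7, 7)
     R0 -= 1·R1  ⇒  (1, 0, 7, 0)
     R2 -= 5·R1  ⇒  (0, 0, 2, 9)
[3] R2 /= 2  ⇒  (0, 0, 1, 10)
     R0 -= 7·R2  ⇒  (1, 0, 0, 7)
     R1 -= 7·R2  ⇒  (0, 1, 0, 3)

pivot columns: 0, 1, 2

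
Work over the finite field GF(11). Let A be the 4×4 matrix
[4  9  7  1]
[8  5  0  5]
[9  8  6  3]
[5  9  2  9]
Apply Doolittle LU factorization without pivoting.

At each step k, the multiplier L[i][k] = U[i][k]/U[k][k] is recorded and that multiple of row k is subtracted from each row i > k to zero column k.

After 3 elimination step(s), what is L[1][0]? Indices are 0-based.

k=0: U[0][0]=4
  eliminate (1,0): mult=2, new row 1: (0, 9, 8, 3); set L[1][0]=2
  eliminate (2,0): mult=5, new row 2: (0, 7, 4, 9); set L[2][0]=5
  eliminate (3,0): mult=4, new row 3: (0, 6, 7, 5); set L[3][0]=4
k=1: U[1][1]=9
  eliminate (2,1): mult=2, new row 2: (0, 0, 10, 3); set L[2][1]=2
  eliminate (3,1): mult=8, new row 3: (0, 0, 9, 3); set L[3][1]=8
k=2: U[2][2]=10
  eliminate (3,2): mult=2, new row 3: (0, 0, 0, 8); set L[3][2]=2

L[1][0] = 2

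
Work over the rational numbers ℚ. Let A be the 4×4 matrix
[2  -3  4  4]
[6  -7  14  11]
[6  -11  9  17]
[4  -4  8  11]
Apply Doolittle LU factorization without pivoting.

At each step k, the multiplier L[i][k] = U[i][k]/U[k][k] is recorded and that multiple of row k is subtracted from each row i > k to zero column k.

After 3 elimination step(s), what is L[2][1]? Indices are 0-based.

L[2][1] = -1

Step 1: pivot at (0,0) is 2.
  row1 ← row1 − (3)·row0  ⇒  L[1][0]=3, U row1=(0, 2, 2, -1)
  row2 ← row2 − (3)·row0  ⇒  L[2][0]=3, U row2=(0, -2, -3, 5)
  row3 ← row3 − (2)·row0  ⇒  L[3][0]=2, U row3=(0, 2, 0, 3)
Step 2: pivot at (1,1) is 2.
  row2 ← row2 − (-1)·row1  ⇒  L[2][1]=-1, U row2=(0, 0, -1, 4)
  row3 ← row3 − (1)·row1  ⇒  L[3][1]=1, U row3=(0, 0, -2, 4)
Step 3: pivot at (2,2) is -1.
  row3 ← row3 − (2)·row2  ⇒  L[3][2]=2, U row3=(0, 0, 0, -4)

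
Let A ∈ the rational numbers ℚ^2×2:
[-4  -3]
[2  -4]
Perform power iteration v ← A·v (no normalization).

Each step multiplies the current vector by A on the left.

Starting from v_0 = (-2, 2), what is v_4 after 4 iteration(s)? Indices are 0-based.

v_4 = (1528, 72)

v_0 = (-2, 2).
v_1 = A·v_0 = (2, -12).
v_2 = A·v_1 = (28, 52).
v_3 = A·v_2 = (-268, -152).
v_4 = A·v_3 = (1528, 72).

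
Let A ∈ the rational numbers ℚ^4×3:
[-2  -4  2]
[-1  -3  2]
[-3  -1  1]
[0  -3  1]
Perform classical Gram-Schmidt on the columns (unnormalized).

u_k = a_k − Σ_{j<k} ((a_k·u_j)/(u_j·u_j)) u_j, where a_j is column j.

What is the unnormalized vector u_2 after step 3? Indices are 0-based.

u_2 = (-1/7, 1/2, -1/14, -2/7)

Step 1: u_0 = a_0 = (-2, -1, -3, 0).
Step 2: u_1 = a_1 − (1)·u_0 = (-2, -2, 2, -3).
Step 3: u_2 = a_2 − (-9/14)·u_0 − (-3/7)·u_1 = (-1/7, 1/2, -1/14, -2/7).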